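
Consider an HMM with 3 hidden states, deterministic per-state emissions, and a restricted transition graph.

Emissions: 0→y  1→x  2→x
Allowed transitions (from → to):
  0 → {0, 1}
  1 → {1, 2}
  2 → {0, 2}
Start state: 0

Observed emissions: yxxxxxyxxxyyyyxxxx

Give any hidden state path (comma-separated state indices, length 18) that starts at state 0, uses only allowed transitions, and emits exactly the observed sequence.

  [0] y  {0}  => 0  start
  [1] x  {1,2}  => 1  0->1 ok
  [2] x  {1,2}  => 1  1->1 ok
  [3] x  {1,2}  => 1  1->1 ok
  [4] x  {1,2}  => 2  1->2 ok
  [5] x  {1,2}  => 2  2->2 ok
  [6] y  {0}  => 0  2->0 ok
  [7] x  {1,2}  => 1  0->1 ok
  [8] x  {1,2}  => 2  1->2 ok
  [9] x  {1,2}  => 2  2->2 ok
  [10] y  {0}  => 0  2->0 ok
  [11] y  {0}  => 0  0->0 ok
  [12] y  {0}  => 0  0->0 ok
  [13] y  {0}  => 0  0->0 ok
  [14] x  {1,2}  => 1  0->1 ok
  [15] x  {1,2}  => 1  1->1 ok
  [16] x  {1,2}  => 1  1->1 ok
  [17] x  {1,2}  => 2  1->2 ok

0,1,1,1,2,2,0,1,2,2,0,0,0,0,1,1,1,2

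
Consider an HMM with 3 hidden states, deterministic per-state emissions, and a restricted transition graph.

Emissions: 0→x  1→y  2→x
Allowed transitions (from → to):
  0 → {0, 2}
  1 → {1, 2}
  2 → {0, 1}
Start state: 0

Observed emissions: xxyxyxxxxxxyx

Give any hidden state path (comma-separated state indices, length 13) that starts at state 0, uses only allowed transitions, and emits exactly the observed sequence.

  t0 'x' -> {0,2}, take 0 (start)
  t1 'x' -> {0,2}, take 2 (0->2 ok)
  t2 'y' -> {1}, take 1 (2->1 ok)
  t3 'x' -> {0,2}, take 2 (1->2 ok)
  t4 'y' -> {1}, take 1 (2->1 ok)
  t5 'x' -> {0,2}, take 2 (1->2 ok)
  t6 'x' -> {0,2}, take 0 (2->0 ok)
  t7 'x' -> {0,2}, take 2 (0->2 ok)
  t8 'x' -> {0,2}, take 0 (2->0 ok)
  t9 'x' -> {0,2}, take 0 (0->0 ok)
  t10 'x' -> {0,2}, take 2 (0->2 ok)
  t11 'y' -> {1}, take 1 (2->1 ok)
  t12 'x' -> {0,2}, take 2 (1->2 ok)

0,2,1,2,1,2,0,2,0,0,2,1,2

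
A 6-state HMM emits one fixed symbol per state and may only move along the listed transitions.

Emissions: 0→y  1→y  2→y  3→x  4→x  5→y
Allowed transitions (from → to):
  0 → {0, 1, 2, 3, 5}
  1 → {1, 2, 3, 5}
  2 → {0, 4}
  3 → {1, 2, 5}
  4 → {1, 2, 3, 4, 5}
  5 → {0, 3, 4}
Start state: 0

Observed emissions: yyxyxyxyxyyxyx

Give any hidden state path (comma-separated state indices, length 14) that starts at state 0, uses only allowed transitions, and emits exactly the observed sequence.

0,5,3,2,4,5,3,2,4,5,0,3,5,4

  t0 'y' -> {0,1,2,5}, take 0 (start)
  t1 'y' -> {0,1,2,5}, take 5 (0->5 ok)
  t2 'x' -> {3,4}, take 3 (5->3 ok)
  t3 'y' -> {0,1,2,5}, take 2 (3->2 ok)
  t4 'x' -> {3,4}, take 4 (2->4 ok)
  t5 'y' -> {0,1,2,5}, take 5 (4->5 ok)
  t6 'x' -> {3,4}, take 3 (5->3 ok)
  t7 'y' -> {0,1,2,5}, take 2 (3->2 ok)
  t8 'x' -> {3,4}, take 4 (2->4 ok)
  t9 'y' -> {0,1,2,5}, take 5 (4->5 ok)
  t10 'y' -> {0,1,2,5}, take 0 (5->0 ok)
  t11 'x' -> {3,4}, take 3 (0->3 ok)
  t12 'y' -> {0,1,2,5}, take 5 (3->5 ok)
  t13 'x' -> {3,4}, take 4 (5->4 ok)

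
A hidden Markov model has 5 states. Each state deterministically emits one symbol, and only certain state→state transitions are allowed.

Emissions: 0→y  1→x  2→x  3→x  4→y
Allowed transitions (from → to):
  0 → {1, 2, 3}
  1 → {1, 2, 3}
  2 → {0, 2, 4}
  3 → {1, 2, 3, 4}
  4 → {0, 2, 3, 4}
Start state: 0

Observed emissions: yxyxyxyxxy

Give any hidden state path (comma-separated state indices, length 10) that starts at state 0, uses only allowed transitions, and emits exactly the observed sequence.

  [0] y  {0,4}  => 0  start
  [1] x  {1,2,3}  => 3  0->3 ok
  [2] y  {0,4}  => 4  3->4 ok
  [3] x  {1,2,3}  => 2  4->2 ok
  [4] y  {0,4}  => 4  2->4 ok
  [5] x  {1,2,3}  => 3  4->3 ok
  [6] y  {0,4}  => 4  3->4 ok
  [7] x  {1,2,3}  => 2  4->2 ok
  [8] x  {1,2,3}  => 2  2->2 ok
  [9] y  {0,4}  => 4  2->4 ok

0,3,4,2,4,3,4,2,2,4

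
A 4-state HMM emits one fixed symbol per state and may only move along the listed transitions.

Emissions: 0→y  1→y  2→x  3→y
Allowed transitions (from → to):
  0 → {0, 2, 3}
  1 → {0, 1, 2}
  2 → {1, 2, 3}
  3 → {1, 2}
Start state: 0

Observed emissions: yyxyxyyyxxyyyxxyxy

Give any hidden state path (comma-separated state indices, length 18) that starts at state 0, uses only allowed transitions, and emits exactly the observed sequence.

  0: obs=y cand={0,1,3} pick 0 [start]
  1: obs=y cand={0,1,3} pick 0 [0->0 ok]
  2: obs=x cand={2} pick 2 [0->2 ok]
  3: obs=y cand={0,1,3} pick 3 [2->3 ok]
  4: obs=x cand={2} pick 2 [3->2 ok]
  5: obs=y cand={0,1,3} pick 3 [2->3 ok]
  6: obs=y cand={0,1,3} pick 1 [3->1 ok]
  7: obs=y cand={0,1,3} pick 0 [1->0 ok]
  8: obs=x cand={2} pick 2 [0->2 ok]
  9: obs=x cand={2} pick 2 [2->2 ok]
  10: obs=y cand={0,1,3} pick 1 [2->1 ok]
  11: obs=y cand={0,1,3} pick 1 [1->1 ok]
  12: obs=y cand={0,1,3} pick 0 [1->0 ok]
  13: obs=x cand={2} pick 2 [0->2 ok]
  14: obs=x cand={2} pick 2 [2->2 ok]
  15: obs=y cand={0,1,3} pick 3 [2->3 ok]
  16: obs=x cand={2} pick 2 [3->2 ok]
  17: obs=y cand={0,1,3} pick 3 [2->3 ok]

0,0,2,3,2,3,1,0,2,2,1,1,0,2,2,3,2,3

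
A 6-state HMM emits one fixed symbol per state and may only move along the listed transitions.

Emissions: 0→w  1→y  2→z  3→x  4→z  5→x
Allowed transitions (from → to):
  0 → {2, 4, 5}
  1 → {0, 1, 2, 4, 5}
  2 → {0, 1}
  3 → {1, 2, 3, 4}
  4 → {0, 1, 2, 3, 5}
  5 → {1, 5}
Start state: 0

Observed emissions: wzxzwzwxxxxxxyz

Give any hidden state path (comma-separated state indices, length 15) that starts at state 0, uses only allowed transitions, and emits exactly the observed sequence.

  pos 0: w in {0}, choose 0; start
  pos 1: z in {2,4}, choose 4; 0->4 ok
  pos 2: x in {3,5}, choose 3; 4->3 ok
  pos 3: z in {2,4}, choose 2; 3->2 ok
  pos 4: w in {0}, choose 0; 2->0 ok
  pos 5: z in {2,4}, choose 2; 0->2 ok
  pos 6: w in {0}, choose 0; 2->0 ok
  pos 7: x in {3,5}, choose 5; 0->5 ok
  pos 8: x in {3,5}, choose 5; 5->5 ok
  pos 9: x in {3,5}, choose 5; 5->5 ok
  pos 10: x in {3,5}, choose 5; 5->5 ok
  pos 11: x in {3,5}, choose 5; 5->5 ok
  pos 12: x in {3,5}, choose 5; 5->5 ok
  pos 13: y in {1}, choose 1; 5->1 ok
  pos 14: z in {2,4}, choose 4; 1->4 ok

0,4,3,2,0,2,0,5,5,5,5,5,5,1,4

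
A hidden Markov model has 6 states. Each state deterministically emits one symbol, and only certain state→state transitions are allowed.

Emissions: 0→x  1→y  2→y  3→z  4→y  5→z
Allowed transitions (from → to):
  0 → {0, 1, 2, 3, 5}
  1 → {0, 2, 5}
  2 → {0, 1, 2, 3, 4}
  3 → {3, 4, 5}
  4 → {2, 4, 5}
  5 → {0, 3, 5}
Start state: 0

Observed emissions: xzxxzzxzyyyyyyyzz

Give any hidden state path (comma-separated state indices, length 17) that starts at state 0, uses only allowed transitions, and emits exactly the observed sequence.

  t0 'x' -> {0}, take 0 (start)
  t1 'z' -> {3,5}, take 5 (0->5 ok)
  t2 'x' -> {0}, take 0 (5->0 ok)
  t3 'x' -> {0}, take 0 (0->0 ok)
  t4 'z' -> {3,5}, take 5 (0->5 ok)
  t5 'z' -> {3,5}, take 5 (5->5 ok)
  t6 'x' -> {0}, take 0 (5->0 ok)
  t7 'z' -> {3,5}, take 3 (0->3 ok)
  t8 'y' -> {1,2,4}, take 4 (3->4 ok)
  t9 'y' -> {1,2,4}, take 4 (4->4 ok)
  t10 'y' -> {1,2,4}, take 4 (4->4 ok)
  t11 'y' -> {1,2,4}, take 4 (4->4 ok)
  t12 'y' -> {1,2,4}, take 4 (4->4 ok)
  t13 'y' -> {1,2,4}, take 2 (4->2 ok)
  t14 'y' -> {1,2,4}, take 4 (2->4 ok)
  t15 'z' -> {3,5}, take 5 (4->5 ok)
  t16 'z' -> {3,5}, take 5 (5->5 ok)

0,5,0,0,5,5,0,3,4,4,4,4,4,2,4,5,5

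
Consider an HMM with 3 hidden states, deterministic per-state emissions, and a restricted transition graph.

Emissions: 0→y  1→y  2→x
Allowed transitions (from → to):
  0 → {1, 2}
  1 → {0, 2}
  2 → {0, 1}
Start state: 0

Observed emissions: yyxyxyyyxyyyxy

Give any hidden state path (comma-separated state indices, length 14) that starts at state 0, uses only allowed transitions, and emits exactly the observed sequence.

  0: obs=y cand={0,1} pick 0 [start]
  1: obs=y cand={0,1} pick 1 [0->1 ok]
  2: obs=x cand={2} pick 2 [1->2 ok]
  3: obs=y cand={0,1} pick 0 [2->0 ok]
  4: obs=x cand={2} pick 2 [0->2 ok]
  5: obs=y cand={0,1} pick 0 [2->0 ok]
  6: obs=y cand={0,1} pick 1 [0->1 ok]
  7: obs=y cand={0,1} pick 0 [1->0 ok]
  8: obs=x cand={2} pick 2 [0->2 ok]
  9: obs=y cand={0,1} pick 0 [2->0 ok]
  10: obs=y cand={0,1} pick 1 [0->1 ok]
  11: obs=y cand={0,1} pick 0 [1->0 ok]
  12: obs=x cand={2} pick 2 [0->2 ok]
  13: obs=y cand={0,1} pick 0 [2->0 ok]

0,1,2,0,2,0,1,0,2,0,1,0,2,0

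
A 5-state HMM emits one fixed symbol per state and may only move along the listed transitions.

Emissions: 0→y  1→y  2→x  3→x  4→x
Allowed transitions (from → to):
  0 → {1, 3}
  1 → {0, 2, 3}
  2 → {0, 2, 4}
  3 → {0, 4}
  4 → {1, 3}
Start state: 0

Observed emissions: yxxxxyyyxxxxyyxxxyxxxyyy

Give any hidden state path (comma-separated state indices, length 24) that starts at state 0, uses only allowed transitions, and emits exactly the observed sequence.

0,3,4,3,4,1,0,1,2,2,4,3,0,1,2,2,4,1,2,2,2,0,1,0

  t0 'y' -> {0,1}, take 0 (start)
  t1 'x' -> {2,3,4}, take 3 (0->3 ok)
  t2 'x' -> {2,3,4}, take 4 (3->4 ok)
  t3 'x' -> {2,3,4}, take 3 (4->3 ok)
  t4 'x' -> {2,3,4}, take 4 (3->4 ok)
  t5 'y' -> {0,1}, take 1 (4->1 ok)
  t6 'y' -> {0,1}, take 0 (1->0 ok)
  t7 'y' -> {0,1}, take 1 (0->1 ok)
  t8 'x' -> {2,3,4}, take 2 (1->2 ok)
  t9 'x' -> {2,3,4}, take 2 (2->2 ok)
  t10 'x' -> {2,3,4}, take 4 (2->4 ok)
  t11 'x' -> {2,3,4}, take 3 (4->3 ok)
  t12 'y' -> {0,1}, take 0 (3->0 ok)
  t13 'y' -> {0,1}, take 1 (0->1 ok)
  t14 'x' -> {2,3,4}, take 2 (1->2 ok)
  t15 'x' -> {2,3,4}, take 2 (2->2 ok)
  t16 'x' -> {2,3,4}, take 4 (2->4 ok)
  t17 'y' -> {0,1}, take 1 (4->1 ok)
  t18 'x' -> {2,3,4}, take 2 (1->2 ok)
  t19 'x' -> {2,3,4}, take 2 (2->2 ok)
  t20 'x' -> {2,3,4}, take 2 (2->2 ok)
  t21 'y' -> {0,1}, take 0 (2->0 ok)
  t22 'y' -> {0,1}, take 1 (0->1 ok)
  t23 'y' -> {0,1}, take 0 (1->0 ok)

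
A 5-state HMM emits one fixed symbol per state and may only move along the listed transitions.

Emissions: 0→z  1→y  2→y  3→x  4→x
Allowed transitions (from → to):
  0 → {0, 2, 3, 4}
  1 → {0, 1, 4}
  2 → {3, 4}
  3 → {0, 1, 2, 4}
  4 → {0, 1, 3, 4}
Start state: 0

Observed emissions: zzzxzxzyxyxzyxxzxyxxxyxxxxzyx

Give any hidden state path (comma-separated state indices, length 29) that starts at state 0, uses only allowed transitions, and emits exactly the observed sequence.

  t0 'z' -> {0}, take 0 (start)
  t1 'z' -> {0}, take 0 (0->0 ok)
  t2 'z' -> {0}, take 0 (0->0 ok)
  t3 'x' -> {3,4}, take 3 (0->3 ok)
  t4 'z' -> {0}, take 0 (3->0 ok)
  t5 'x' -> {3,4}, take 4 (0->4 ok)
  t6 'z' -> {0}, take 0 (4->0 ok)
  t7 'y' -> {1,2}, take 2 (0->2 ok)
  t8 'x' -> {3,4}, take 3 (2->3 ok)
  t9 'y' -> {1,2}, take 2 (3->2 ok)
  t10 'x' -> {3,4}, take 4 (2->4 ok)
  t11 'z' -> {0}, take 0 (4->0 ok)
  t12 'y' -> {1,2}, take 2 (0->2 ok)
  t13 'x' -> {3,4}, take 4 (2->4 ok)
  t14 'x' -> {3,4}, take 3 (4->3 ok)
  t15 'z' -> {0}, take 0 (3->0 ok)
  t16 'x' -> {3,4}, take 3 (0->3 ok)
  t17 'y' -> {1,2}, take 2 (3->2 ok)
  t18 'x' -> {3,4}, take 4 (2->4 ok)
  t19 'x' -> {3,4}, take 4 (4->4 ok)
  t20 'x' -> {3,4}, take 3 (4->3 ok)
  t21 'y' -> {1,2}, take 2 (3->2 ok)
  t22 'x' -> {3,4}, take 4 (2->4 ok)
  t23 'x' -> {3,4}, take 4 (4->4 ok)
  t24 'x' -> {3,4}, take 4 (4->4 ok)
  t25 'x' -> {3,4}, take 4 (4->4 ok)
  t26 'z' -> {0}, take 0 (4->0 ok)
  t27 'y' -> {1,2}, take 2 (0->2 ok)
  t28 'x' -> {3,4}, take 4 (2->4 ok)

0,0,0,3,0,4,0,2,3,2,4,0,2,4,3,0,3,2,4,4,3,2,4,4,4,4,0,2,4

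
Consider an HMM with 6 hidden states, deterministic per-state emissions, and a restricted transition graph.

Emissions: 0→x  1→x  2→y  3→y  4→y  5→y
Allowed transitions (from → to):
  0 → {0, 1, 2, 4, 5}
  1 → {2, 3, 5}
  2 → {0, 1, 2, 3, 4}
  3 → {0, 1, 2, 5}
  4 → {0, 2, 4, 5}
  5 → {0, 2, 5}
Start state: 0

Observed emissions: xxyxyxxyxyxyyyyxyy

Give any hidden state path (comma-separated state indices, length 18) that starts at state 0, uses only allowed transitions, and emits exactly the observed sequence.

0,1,2,0,5,0,1,3,0,5,0,4,4,2,2,0,5,5

  0: obs=x cand={0,1} pick 0 [start]
  1: obs=x cand={0,1} pick 1 [0->1 ok]
  2: obs=y cand={2,3,4,5} pick 2 [1->2 ok]
  3: obs=x cand={0,1} pick 0 [2->0 ok]
  4: obs=y cand={2,3,4,5} pick 5 [0->5 ok]
  5: obs=x cand={0,1} pick 0 [5->0 ok]
  6: obs=x cand={0,1} pick 1 [0->1 ok]
  7: obs=y cand={2,3,4,5} pick 3 [1->3 ok]
  8: obs=x cand={0,1} pick 0 [3->0 ok]
  9: obs=y cand={2,3,4,5} pick 5 [0->5 ok]
  10: obs=x cand={0,1} pick 0 [5->0 ok]
  11: obs=y cand={2,3,4,5} pick 4 [0->4 ok]
  12: obs=y cand={2,3,4,5} pick 4 [4->4 ok]
  13: obs=y cand={2,3,4,5} pick 2 [4->2 ok]
  14: obs=y cand={2,3,4,5} pick 2 [2->2 ok]
  15: obs=x cand={0,1} pick 0 [2->0 ok]
  16: obs=y cand={2,3,4,5} pick 5 [0->5 ok]
  17: obs=y cand={2,3,4,5} pick 5 [5->5 ok]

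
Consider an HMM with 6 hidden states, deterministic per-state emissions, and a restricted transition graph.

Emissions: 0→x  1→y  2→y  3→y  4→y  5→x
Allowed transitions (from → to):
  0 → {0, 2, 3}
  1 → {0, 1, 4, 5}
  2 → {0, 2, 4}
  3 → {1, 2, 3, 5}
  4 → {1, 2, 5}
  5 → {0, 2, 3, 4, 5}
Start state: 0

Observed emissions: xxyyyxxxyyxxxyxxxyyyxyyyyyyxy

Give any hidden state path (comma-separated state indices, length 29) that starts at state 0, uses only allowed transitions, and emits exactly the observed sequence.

  t0 'x' -> {0,5}, take 0 (start)
  t1 'x' -> {0,5}, take 0 (0->0 ok)
  t2 'y' -> {1,2,3,4}, take 3 (0->3 ok)
  t3 'y' -> {1,2,3,4}, take 1 (3->1 ok)
  t4 'y' -> {1,2,3,4}, take 1 (1->1 ok)
  t5 'x' -> {0,5}, take 0 (1->0 ok)
  t6 'x' -> {0,5}, take 0 (0->0 ok)
  t7 'x' -> {0,5}, take 0 (0->0 ok)
  t8 'y' -> {1,2,3,4}, take 3 (0->3 ok)
  t9 'y' -> {1,2,3,4}, take 2 (3->2 ok)
  t10 'x' -> {0,5}, take 0 (2->0 ok)
  t11 'x' -> {0,5}, take 0 (0->0 ok)
  t12 'x' -> {0,5}, take 0 (0->0 ok)
  t13 'y' -> {1,2,3,4}, take 3 (0->3 ok)
  t14 'x' -> {0,5}, take 5 (3->5 ok)
  t15 'x' -> {0,5}, take 5 (5->5 ok)
  t16 'x' -> {0,5}, take 5 (5->5 ok)
  t17 'y' -> {1,2,3,4}, take 2 (5->2 ok)
  t18 'y' -> {1,2,3,4}, take 2 (2->2 ok)
  t19 'y' -> {1,2,3,4}, take 2 (2->2 ok)
  t20 'x' -> {0,5}, take 0 (2->0 ok)
  t21 'y' -> {1,2,3,4}, take 3 (0->3 ok)
  t22 'y' -> {1,2,3,4}, take 1 (3->1 ok)
  t23 'y' -> {1,2,3,4}, take 1 (1->1 ok)
  t24 'y' -> {1,2,3,4}, take 4 (1->4 ok)
  t25 'y' -> {1,2,3,4}, take 2 (4->2 ok)
  t26 'y' -> {1,2,3,4}, take 4 (2->4 ok)
  t27 'x' -> {0,5}, take 5 (4->5 ok)
  t28 'y' -> {1,2,3,4}, take 2 (5->2 ok)

0,0,3,1,1,0,0,0,3,2,0,0,0,3,5,5,5,2,2,2,0,3,1,1,4,2,4,5,2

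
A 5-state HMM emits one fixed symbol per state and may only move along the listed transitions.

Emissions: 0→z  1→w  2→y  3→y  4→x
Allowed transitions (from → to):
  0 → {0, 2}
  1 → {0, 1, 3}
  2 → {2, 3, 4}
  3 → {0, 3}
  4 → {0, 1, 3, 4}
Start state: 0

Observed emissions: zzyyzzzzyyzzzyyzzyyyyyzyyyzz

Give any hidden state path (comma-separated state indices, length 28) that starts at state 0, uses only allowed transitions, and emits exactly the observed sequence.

0,0,2,3,0,0,0,0,2,3,0,0,0,2,3,0,0,2,2,2,2,3,0,2,2,3,0,0

  t0 'z' -> {0}, take 0 (start)
  t1 'z' -> {0}, take 0 (0->0 ok)
  t2 'y' -> {2,3}, take 2 (0->2 ok)
  t3 'y' -> {2,3}, take 3 (2->3 ok)
  t4 'z' -> {0}, take 0 (3->0 ok)
  t5 'z' -> {0}, take 0 (0->0 ok)
  t6 'z' -> {0}, take 0 (0->0 ok)
  t7 'z' -> {0}, take 0 (0->0 ok)
  t8 'y' -> {2,3}, take 2 (0->2 ok)
  t9 'y' -> {2,3}, take 3 (2->3 ok)
  t10 'z' -> {0}, take 0 (3->0 ok)
  t11 'z' -> {0}, take 0 (0->0 ok)
  t12 'z' -> {0}, take 0 (0->0 ok)
  t13 'y' -> {2,3}, take 2 (0->2 ok)
  t14 'y' -> {2,3}, take 3 (2->3 ok)
  t15 'z' -> {0}, take 0 (3->0 ok)
  t16 'z' -> {0}, take 0 (0->0 ok)
  t17 'y' -> {2,3}, take 2 (0->2 ok)
  t18 'y' -> {2,3}, take 2 (2->2 ok)
  t19 'y' -> {2,3}, take 2 (2->2 ok)
  t20 'y' -> {2,3}, take 2 (2->2 ok)
  t21 'y' -> {2,3}, take 3 (2->3 ok)
  t22 'z' -> {0}, take 0 (3->0 ok)
  t23 'y' -> {2,3}, take 2 (0->2 ok)
  t24 'y' -> {2,3}, take 2 (2->2 ok)
  t25 'y' -> {2,3}, take 3 (2->3 ok)
  t26 'z' -> {0}, take 0 (3->0 ok)
  t27 'z' -> {0}, take 0 (0->0 ok)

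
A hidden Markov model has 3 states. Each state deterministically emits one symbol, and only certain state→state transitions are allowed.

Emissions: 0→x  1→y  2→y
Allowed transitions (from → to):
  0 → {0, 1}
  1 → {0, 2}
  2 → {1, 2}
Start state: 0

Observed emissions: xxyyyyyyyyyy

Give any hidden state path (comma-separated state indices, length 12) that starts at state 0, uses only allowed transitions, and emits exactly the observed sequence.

0,0,1,2,2,1,2,1,2,2,1,2

  0: obs=x cand={0} pick 0 [start]
  1: obs=x cand={0} pick 0 [0->0 ok]
  2: obs=y cand={1,2} pick 1 [0->1 ok]
  3: obs=y cand={1,2} pick 2 [1->2 ok]
  4: obs=y cand={1,2} pick 2 [2->2 ok]
  5: obs=y cand={1,2} pick 1 [2->1 ok]
  6: obs=y cand={1,2} pick 2 [1->2 ok]
  7: obs=y cand={1,2} pick 1 [2->1 ok]
  8: obs=y cand={1,2} pick 2 [1->2 ok]
  9: obs=y cand={1,2} pick 2 [2->2 ok]
  10: obs=y cand={1,2} pick 1 [2->1 ok]
  11: obs=y cand={1,2} pick 2 [1->2 ok]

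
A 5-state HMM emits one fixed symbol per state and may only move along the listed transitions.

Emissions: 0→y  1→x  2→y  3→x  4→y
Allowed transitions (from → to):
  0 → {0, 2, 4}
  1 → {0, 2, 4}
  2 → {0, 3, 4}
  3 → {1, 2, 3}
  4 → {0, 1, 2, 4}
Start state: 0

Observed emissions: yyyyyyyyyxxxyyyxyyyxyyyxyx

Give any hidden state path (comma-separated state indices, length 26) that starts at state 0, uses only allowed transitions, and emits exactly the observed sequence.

  0: obs=y cand={0,2,4} pick 0 [start]
  1: obs=y cand={0,2,4} pick 2 [0->2 ok]
  2: obs=y cand={0,2,4} pick 4 [2->4 ok]
  3: obs=y cand={0,2,4} pick 0 [4->0 ok]
  4: obs=y cand={0,2,4} pick 4 [0->4 ok]
  5: obs=y cand={0,2,4} pick 4 [4->4 ok]
  6: obs=y cand={0,2,4} pick 2 [4->2 ok]
  7: obs=y cand={0,2,4} pick 4 [2->4 ok]
  8: obs=y cand={0,2,4} pick 2 [4->2 ok]
  9: obs=x cand={1,3} pick 3 [2->3 ok]
  10: obs=x cand={1,3} pick 3 [3->3 ok]
  11: obs=x cand={1,3} pick 1 [3->1 ok]
  12: obs=y cand={0,2,4} pick 0 [1->0 ok]
  13: obs=y cand={0,2,4} pick 0 [0->0 ok]
  14: obs=y cand={0,2,4} pick 2 [0->2 ok]
  15: obs=x cand={1,3} pick 3 [2->3 ok]
  16: obs=y cand={0,2,4} pick 2 [3->2 ok]
  17: obs=y cand={0,2,4} pick 4 [2->4 ok]
  18: obs=y cand={0,2,4} pick 2 [4->2 ok]
  19: obs=x cand={1,3} pick 3 [2->3 ok]
  20: obs=y cand={0,2,4} pick 2 [3->2 ok]
  21: obs=y cand={0,2,4} pick 4 [2->4 ok]
  22: obs=y cand={0,2,4} pick 4 [4->4 ok]
  23: obs=x cand={1,3} pick 1 [4->1 ok]
  24: obs=y cand={0,2,4} pick 2 [1->2 ok]
  25: obs=x cand={1,3} pick 3 [2->3 ok]

0,2,4,0,4,4,2,4,2,3,3,1,0,0,2,3,2,4,2,3,2,4,4,1,2,3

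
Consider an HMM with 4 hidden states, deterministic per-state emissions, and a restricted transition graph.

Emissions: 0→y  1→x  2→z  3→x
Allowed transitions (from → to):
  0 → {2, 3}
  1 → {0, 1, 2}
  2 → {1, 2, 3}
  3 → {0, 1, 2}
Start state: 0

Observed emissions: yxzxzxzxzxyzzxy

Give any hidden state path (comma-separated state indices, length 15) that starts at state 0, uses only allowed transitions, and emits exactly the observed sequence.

  t0 'y' -> {0}, take 0 (start)
  t1 'x' -> {1,3}, take 3 (0->3 ok)
  t2 'z' -> {2}, take 2 (3->2 ok)
  t3 'x' -> {1,3}, take 3 (2->3 ok)
  t4 'z' -> {2}, take 2 (3->2 ok)
  t5 'x' -> {1,3}, take 1 (2->1 ok)
  t6 'z' -> {2}, take 2 (1->2 ok)
  t7 'x' -> {1,3}, take 1 (2->1 ok)
  t8 'z' -> {2}, take 2 (1->2 ok)
  t9 'x' -> {1,3}, take 1 (2->1 ok)
  t10 'y' -> {0}, take 0 (1->0 ok)
  t11 'z' -> {2}, take 2 (0->2 ok)
  t12 'z' -> {2}, take 2 (2->2 ok)
  t13 'x' -> {1,3}, take 1 (2->1 ok)
  t14 'y' -> {0}, take 0 (1->0 ok)

0,3,2,3,2,1,2,1,2,1,0,2,2,1,0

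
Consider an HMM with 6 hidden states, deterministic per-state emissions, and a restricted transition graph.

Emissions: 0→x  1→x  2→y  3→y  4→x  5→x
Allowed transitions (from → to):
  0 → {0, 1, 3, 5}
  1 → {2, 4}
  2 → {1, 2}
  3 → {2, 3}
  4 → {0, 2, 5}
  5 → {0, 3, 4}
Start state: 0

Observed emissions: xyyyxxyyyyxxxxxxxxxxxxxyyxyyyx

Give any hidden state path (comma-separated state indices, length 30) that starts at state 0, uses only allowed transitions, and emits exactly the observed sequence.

  t0 'x' -> {0,1,4,5}, take 0 (start)
  t1 'y' -> {2,3}, take 3 (0->3 ok)
  t2 'y' -> {2,3}, take 2 (3->2 ok)
  t3 'y' -> {2,3}, take 2 (2->2 ok)
  t4 'x' -> {0,1,4,5}, take 1 (2->1 ok)
  t5 'x' -> {0,1,4,5}, take 4 (1->4 ok)
  t6 'y' -> {2,3}, take 2 (4->2 ok)
  t7 'y' -> {2,3}, take 2 (2->2 ok)
  t8 'y' -> {2,3}, take 2 (2->2 ok)
  t9 'y' -> {2,3}, take 2 (2->2 ok)
  t10 'x' -> {0,1,4,5}, take 1 (2->1 ok)
  t11 'x' -> {0,1,4,5}, take 4 (1->4 ok)
  t12 'x' -> {0,1,4,5}, take 0 (4->0 ok)
  t13 'x' -> {0,1,4,5}, take 5 (0->5 ok)
  t14 'x' -> {0,1,4,5}, take 4 (5->4 ok)
  t15 'x' -> {0,1,4,5}, take 5 (4->5 ok)
  t16 'x' -> {0,1,4,5}, take 0 (5->0 ok)
  t17 'x' -> {0,1,4,5}, take 5 (0->5 ok)
  t18 'x' -> {0,1,4,5}, take 0 (5->0 ok)
  t19 'x' -> {0,1,4,5}, take 5 (0->5 ok)
  t20 'x' -> {0,1,4,5}, take 4 (5->4 ok)
  t21 'x' -> {0,1,4,5}, take 5 (4->5 ok)
  t22 'x' -> {0,1,4,5}, take 4 (5->4 ok)
  t23 'y' -> {2,3}, take 2 (4->2 ok)
  t24 'y' -> {2,3}, take 2 (2->2 ok)
  t25 'x' -> {0,1,4,5}, take 1 (2->1 ok)
  t26 'y' -> {2,3}, take 2 (1->2 ok)
  t27 'y' -> {2,3}, take 2 (2->2 ok)
  t28 'y' -> {2,3}, take 2 (2->2 ok)
  t29 'x' -> {0,1,4,5}, take 1 (2->1 ok)

0,3,2,2,1,4,2,2,2,2,1,4,0,5,4,5,0,5,0,5,4,5,4,2,2,1,2,2,2,1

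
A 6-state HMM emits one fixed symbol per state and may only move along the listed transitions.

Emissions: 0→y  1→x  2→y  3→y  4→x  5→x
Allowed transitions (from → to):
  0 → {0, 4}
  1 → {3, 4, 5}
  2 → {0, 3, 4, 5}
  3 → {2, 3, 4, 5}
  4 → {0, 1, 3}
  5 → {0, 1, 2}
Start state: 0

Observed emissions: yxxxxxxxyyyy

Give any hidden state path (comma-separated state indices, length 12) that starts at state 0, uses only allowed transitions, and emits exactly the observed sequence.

  pos 0: y in {0,2,3}, choose 0; start
  pos 1: x in {1,4,5}, choose 4; 0->4 ok
  pos 2: x in {1,4,5}, choose 1; 4->1 ok
  pos 3: x in {1,4,5}, choose 5; 1->5 ok
  pos 4: x in {1,4,5}, choose 1; 5->1 ok
  pos 5: x in {1,4,5}, choose 4; 1->4 ok
  pos 6: x in {1,4,5}, choose 1; 4->1 ok
  pos 7: x in {1,4,5}, choose 4; 1->4 ok
  pos 8: y in {0,2,3}, choose 0; 4->0 ok
  pos 9: y in {0,2,3}, choose 0; 0->0 ok
  pos 10: y in {0,2,3}, choose 0; 0->0 ok
  pos 11: y in {0,2,3}, choose 0; 0->0 ok

0,4,1,5,1,4,1,4,0,0,0,0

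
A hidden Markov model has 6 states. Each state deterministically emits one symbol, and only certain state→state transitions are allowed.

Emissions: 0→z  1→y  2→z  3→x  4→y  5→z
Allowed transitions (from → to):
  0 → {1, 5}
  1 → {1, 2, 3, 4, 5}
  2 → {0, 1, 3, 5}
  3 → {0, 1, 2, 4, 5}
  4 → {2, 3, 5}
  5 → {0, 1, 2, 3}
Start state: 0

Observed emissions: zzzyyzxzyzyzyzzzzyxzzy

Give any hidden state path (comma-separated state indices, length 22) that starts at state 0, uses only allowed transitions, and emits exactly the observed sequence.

  pos 0: z in {0,2,5}, choose 0; start
  pos 1: z in {0,2,5}, choose 5; 0->5 ok
  pos 2: z in {0,2,5}, choose 0; 5->0 ok
  pos 3: y in {1,4}, choose 1; 0->1 ok
  pos 4: y in {1,4}, choose 4; 1->4 ok
  pos 5: z in {0,2,5}, choose 5; 4->5 ok
  pos 6: x in {3}, choose 3; 5->3 ok
  pos 7: z in {0,2,5}, choose 0; 3->0 ok
  pos 8: y in {1,4}, choose 1; 0->1 ok
  pos 9: z in {0,2,5}, choose 5; 1->5 ok
  pos 10: y in {1,4}, choose 1; 5->1 ok
  pos 11: z in {0,2,5}, choose 5; 1->5 ok
  pos 12: y in {1,4}, choose 1; 5->1 ok
  pos 13: z in {0,2,5}, choose 5; 1->5 ok
  pos 14: z in {0,2,5}, choose 0; 5->0 ok
  pos 15: z in {0,2,5}, choose 5; 0->5 ok
  pos 16: z in {0,2,5}, choose 0; 5->0 ok
  pos 17: y in {1,4}, choose 1; 0->1 ok
  pos 18: x in {3}, choose 3; 1->3 ok
  pos 19: z in {0,2,5}, choose 2; 3->2 ok
  pos 20: z in {0,2,5}, choose 0; 2->0 ok
  pos 21: y in {1,4}, choose 1; 0->1 ok

0,5,0,1,4,5,3,0,1,5,1,5,1,5,0,5,0,1,3,2,0,1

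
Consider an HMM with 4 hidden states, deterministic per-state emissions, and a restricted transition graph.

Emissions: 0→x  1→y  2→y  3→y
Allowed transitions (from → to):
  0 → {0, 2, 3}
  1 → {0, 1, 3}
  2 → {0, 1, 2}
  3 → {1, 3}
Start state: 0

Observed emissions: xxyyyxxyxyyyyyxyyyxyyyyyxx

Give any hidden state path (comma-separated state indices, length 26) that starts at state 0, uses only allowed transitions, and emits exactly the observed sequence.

0,0,2,1,1,0,0,2,0,2,2,2,2,1,0,2,1,1,0,3,1,1,3,1,0,0

  [0] x  {0}  => 0  start
  [1] x  {0}  => 0  0->0 ok
  [2] y  {1,2,3}  => 2  0->2 ok
  [3] y  {1,2,3}  => 1  2->1 ok
  [4] y  {1,2,3}  => 1  1->1 ok
  [5] x  {0}  => 0  1->0 ok
  [6] x  {0}  => 0  0->0 ok
  [7] y  {1,2,3}  => 2  0->2 ok
  [8] x  {0}  => 0  2->0 ok
  [9] y  {1,2,3}  => 2  0->2 ok
  [10] y  {1,2,3}  => 2  2->2 ok
  [11] y  {1,2,3}  => 2  2->2 ok
  [12] y  {1,2,3}  => 2  2->2 ok
  [13] y  {1,2,3}  => 1  2->1 ok
  [14] x  {0}  => 0  1->0 ok
  [15] y  {1,2,3}  => 2  0->2 ok
  [16] y  {1,2,3}  => 1  2->1 ok
  [17] y  {1,2,3}  => 1  1->1 ok
  [18] x  {0}  => 0  1->0 ok
  [19] y  {1,2,3}  => 3  0->3 ok
  [20] y  {1,2,3}  => 1  3->1 ok
  [21] y  {1,2,3}  => 1  1->1 ok
  [22] y  {1,2,3}  => 3  1->3 ok
  [23] y  {1,2,3}  => 1  3->1 ok
  [24] x  {0}  => 0  1->0 ok
  [25] x  {0}  => 0  0->0 ok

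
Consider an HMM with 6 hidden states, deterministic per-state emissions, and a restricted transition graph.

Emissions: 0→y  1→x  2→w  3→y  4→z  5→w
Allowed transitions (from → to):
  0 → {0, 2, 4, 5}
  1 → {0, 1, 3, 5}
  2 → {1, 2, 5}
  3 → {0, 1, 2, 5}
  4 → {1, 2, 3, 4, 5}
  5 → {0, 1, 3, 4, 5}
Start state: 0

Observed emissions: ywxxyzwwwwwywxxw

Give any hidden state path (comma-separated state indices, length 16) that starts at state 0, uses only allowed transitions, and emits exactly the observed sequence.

0,2,1,1,0,4,2,2,5,5,5,3,2,1,1,5

  0: obs=y cand={0,3} pick 0 [start]
  1: obs=w cand={2,5} pick 2 [0->2 ok]
  2: obs=x cand={1} pick 1 [2->1 ok]
  3: obs=x cand={1} pick 1 [1->1 ok]
  4: obs=y cand={0,3} pick 0 [1->0 ok]
  5: obs=z cand={4} pick 4 [0->4 ok]
  6: obs=w cand={2,5} pick 2 [4->2 ok]
  7: obs=w cand={2,5} pick 2 [2->2 ok]
  8: obs=w cand={2,5} pick 5 [2->5 ok]
  9: obs=w cand={2,5} pick 5 [5->5 ok]
  10: obs=w cand={2,5} pick 5 [5->5 ok]
  11: obs=y cand={0,3} pick 3 [5->3 ok]
  12: obs=w cand={2,5} pick 2 [3->2 ok]
  13: obs=x cand={1} pick 1 [2->1 ok]
  14: obs=x cand={1} pick 1 [1->1 ok]
  15: obs=w cand={2,5} pick 5 [1->5 ok]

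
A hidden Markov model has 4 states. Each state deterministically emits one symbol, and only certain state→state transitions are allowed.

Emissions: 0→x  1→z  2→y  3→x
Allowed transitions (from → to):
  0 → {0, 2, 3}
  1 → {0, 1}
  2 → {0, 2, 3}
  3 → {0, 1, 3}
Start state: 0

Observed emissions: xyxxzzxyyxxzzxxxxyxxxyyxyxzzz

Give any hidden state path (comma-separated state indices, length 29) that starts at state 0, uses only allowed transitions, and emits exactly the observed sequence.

0,2,0,3,1,1,0,2,2,0,3,1,1,0,0,3,0,2,0,3,0,2,2,0,2,3,1,1,1

  t0 'x' -> {0,3}, take 0 (start)
  t1 'y' -> {2}, take 2 (0->2 ok)
  t2 'x' -> {0,3}, take 0 (2->0 ok)
  t3 'x' -> {0,3}, take 3 (0->3 ok)
  t4 'z' -> {1}, take 1 (3->1 ok)
  t5 'z' -> {1}, take 1 (1->1 ok)
  t6 'x' -> {0,3}, take 0 (1->0 ok)
  t7 'y' -> {2}, take 2 (0->2 ok)
  t8 'y' -> {2}, take 2 (2->2 ok)
  t9 'x' -> {0,3}, take 0 (2->0 ok)
  t10 'x' -> {0,3}, take 3 (0->3 ok)
  t11 'z' -> {1}, take 1 (3->1 ok)
  t12 'z' -> {1}, take 1 (1->1 ok)
  t13 'x' -> {0,3}, take 0 (1->0 ok)
  t14 'x' -> {0,3}, take 0 (0->0 ok)
  t15 'x' -> {0,3}, take 3 (0->3 ok)
  t16 'x' -> {0,3}, take 0 (3->0 ok)
  t17 'y' -> {2}, take 2 (0->2 ok)
  t18 'x' -> {0,3}, take 0 (2->0 ok)
  t19 'x' -> {0,3}, take 3 (0->3 ok)
  t20 'x' -> {0,3}, take 0 (3->0 ok)
  t21 'y' -> {2}, take 2 (0->2 ok)
  t22 'y' -> {2}, take 2 (2->2 ok)
  t23 'x' -> {0,3}, take 0 (2->0 ok)
  t24 'y' -> {2}, take 2 (0->2 ok)
  t25 'x' -> {0,3}, take 3 (2->3 ok)
  t26 'z' -> {1}, take 1 (3->1 ok)
  t27 'z' -> {1}, take 1 (1->1 ok)
  t28 'z' -> {1}, take 1 (1->1 ok)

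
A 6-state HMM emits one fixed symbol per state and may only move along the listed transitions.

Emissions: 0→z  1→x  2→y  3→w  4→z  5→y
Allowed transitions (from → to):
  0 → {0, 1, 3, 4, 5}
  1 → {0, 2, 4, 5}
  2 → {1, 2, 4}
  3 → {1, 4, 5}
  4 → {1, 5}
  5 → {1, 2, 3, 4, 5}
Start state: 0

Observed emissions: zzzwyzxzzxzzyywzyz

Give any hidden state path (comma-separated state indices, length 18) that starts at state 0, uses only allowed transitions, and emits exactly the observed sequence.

  0: obs=z cand={0,4} pick 0 [start]
  1: obs=z cand={0,4} pick 0 [0->0 ok]
  2: obs=z cand={0,4} pick 0 [0->0 ok]
  3: obs=w cand={3} pick 3 [0->3 ok]
  4: obs=y cand={2,5} pick 5 [3->5 ok]
  5: obs=z cand={0,4} pick 4 [5->4 ok]
  6: obs=x cand={1} pick 1 [4->1 ok]
  7: obs=z cand={0,4} pick 0 [1->0 ok]
  8: obs=z cand={0,4} pick 4 [0->4 ok]
  9: obs=x cand={1} pick 1 [4->1 ok]
  10: obs=z cand={0,4} pick 0 [1->0 ok]
  11: obs=z cand={0,4} pick 4 [0->4 ok]
  12: obs=y cand={2,5} pick 5 [4->5 ok]
  13: obs=y cand={2,5} pick 5 [5->5 ok]
  14: obs=w cand={3} pick 3 [5->3 ok]
  15: obs=z cand={0,4} pick 4 [3->4 ok]
  16: obs=y cand={2,5} pick 5 [4->5 ok]
  17: obs=z cand={0,4} pick 4 [5->4 ok]

0,0,0,3,5,4,1,0,4,1,0,4,5,5,3,4,5,4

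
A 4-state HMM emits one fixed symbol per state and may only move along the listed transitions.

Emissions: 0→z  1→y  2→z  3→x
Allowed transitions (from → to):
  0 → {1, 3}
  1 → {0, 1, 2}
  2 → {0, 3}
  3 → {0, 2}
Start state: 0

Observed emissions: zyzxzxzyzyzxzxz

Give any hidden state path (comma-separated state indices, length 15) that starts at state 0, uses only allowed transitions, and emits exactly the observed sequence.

  t0 'z' -> {0,2}, take 0 (start)
  t1 'y' -> {1}, take 1 (0->1 ok)
  t2 'z' -> {0,2}, take 2 (1->2 ok)
  t3 'x' -> {3}, take 3 (2->3 ok)
  t4 'z' -> {0,2}, take 2 (3->2 ok)
  t5 'x' -> {3}, take 3 (2->3 ok)
  t6 'z' -> {0,2}, take 0 (3->0 ok)
  t7 'y' -> {1}, take 1 (0->1 ok)
  t8 'z' -> {0,2}, take 0 (1->0 ok)
  t9 'y' -> {1}, take 1 (0->1 ok)
  t10 'z' -> {0,2}, take 0 (1->0 ok)
  t11 'x' -> {3}, take 3 (0->3 ok)
  t12 'z' -> {0,2}, take 2 (3->2 ok)
  t13 'x' -> {3}, take 3 (2->3 ok)
  t14 'z' -> {0,2}, take 2 (3->2 ok)

0,1,2,3,2,3,0,1,0,1,0,3,2,3,2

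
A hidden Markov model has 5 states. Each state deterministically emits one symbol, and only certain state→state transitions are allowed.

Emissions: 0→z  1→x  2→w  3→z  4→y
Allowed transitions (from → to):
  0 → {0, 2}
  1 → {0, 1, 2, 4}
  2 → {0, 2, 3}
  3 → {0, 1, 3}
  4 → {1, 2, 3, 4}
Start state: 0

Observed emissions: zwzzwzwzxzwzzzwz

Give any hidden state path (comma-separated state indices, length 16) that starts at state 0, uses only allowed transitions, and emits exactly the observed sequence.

0,2,0,0,2,0,2,3,1,0,2,3,3,0,2,0

  [0] z  {0,3}  => 0  start
  [1] w  {2}  => 2  0->2 ok
  [2] z  {0,3}  => 0  2->0 ok
  [3] z  {0,3}  => 0  0->0 ok
  [4] w  {2}  => 2  0->2 ok
  [5] z  {0,3}  => 0  2->0 ok
  [6] w  {2}  => 2  0->2 ok
  [7] z  {0,3}  => 3  2->3 ok
  [8] x  {1}  => 1  3->1 ok
  [9] z  {0,3}  => 0  1->0 ok
  [10] w  {2}  => 2  0->2 ok
  [11] z  {0,3}  => 3  2->3 ok
  [12] z  {0,3}  => 3  3->3 ok
  [13] z  {0,3}  => 0  3->0 ok
  [14] w  {2}  => 2  0->2 ok
  [15] z  {0,3}  => 0  2->0 ok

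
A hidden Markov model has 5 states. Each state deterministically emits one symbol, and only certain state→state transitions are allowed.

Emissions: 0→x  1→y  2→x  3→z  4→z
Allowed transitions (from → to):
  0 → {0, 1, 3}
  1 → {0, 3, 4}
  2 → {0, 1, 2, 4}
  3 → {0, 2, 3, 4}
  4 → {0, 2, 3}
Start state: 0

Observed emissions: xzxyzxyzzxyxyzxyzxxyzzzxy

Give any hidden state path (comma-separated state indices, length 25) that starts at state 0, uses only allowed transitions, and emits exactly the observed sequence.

0,3,0,1,4,2,1,3,3,0,1,0,1,4,0,1,4,0,0,1,4,3,4,2,1

  pos 0: x in {0,2}, choose 0; start
  pos 1: z in {3,4}, choose 3; 0->3 ok
  pos 2: x in {0,2}, choose 0; 3->0 ok
  pos 3: y in {1}, choose 1; 0->1 ok
  pos 4: z in {3,4}, choose 4; 1->4 ok
  pos 5: x in {0,2}, choose 2; 4->2 ok
  pos 6: y in {1}, choose 1; 2->1 ok
  pos 7: z in {3,4}, choose 3; 1->3 ok
  pos 8: z in {3,4}, choose 3; 3->3 ok
  pos 9: x in {0,2}, choose 0; 3->0 ok
  pos 10: y in {1}, choose 1; 0->1 ok
  pos 11: x in {0,2}, choose 0; 1->0 ok
  pos 12: y in {1}, choose 1; 0->1 ok
  pos 13: z in {3,4}, choose 4; 1->4 ok
  pos 14: x in {0,2}, choose 0; 4->0 ok
  pos 15: y in {1}, choose 1; 0->1 ok
  pos 16: z in {3,4}, choose 4; 1->4 ok
  pos 17: x in {0,2}, choose 0; 4->0 ok
  pos 18: x in {0,2}, choose 0; 0->0 ok
  pos 19: y in {1}, choose 1; 0->1 ok
  pos 20: z in {3,4}, choose 4; 1->4 ok
  pos 21: z in {3,4}, choose 3; 4->3 ok
  pos 22: z in {3,4}, choose 4; 3->4 ok
  pos 23: x in {0,2}, choose 2; 4->2 ok
  pos 24: y in {1}, choose 1; 2->1 ok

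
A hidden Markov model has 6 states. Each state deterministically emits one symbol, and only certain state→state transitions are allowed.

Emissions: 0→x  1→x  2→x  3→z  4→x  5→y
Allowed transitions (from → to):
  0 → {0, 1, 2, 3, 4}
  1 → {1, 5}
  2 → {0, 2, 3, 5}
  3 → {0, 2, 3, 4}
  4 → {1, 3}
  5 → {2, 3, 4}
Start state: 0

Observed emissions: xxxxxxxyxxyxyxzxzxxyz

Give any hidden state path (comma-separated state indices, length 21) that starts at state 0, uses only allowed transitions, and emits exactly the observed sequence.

0,0,0,4,1,1,1,5,2,2,5,2,5,2,3,4,3,4,1,5,3

  pos 0: x in {0,1,2,4}, choose 0; start
  pos 1: x in {0,1,2,4}, choose 0; 0->0 ok
  pos 2: x in {0,1,2,4}, choose 0; 0->0 ok
  pos 3: x in {0,1,2,4}, choose 4; 0->4 ok
  pos 4: x in {0,1,2,4}, choose 1; 4->1 ok
  pos 5: x in {0,1,2,4}, choose 1; 1->1 ok
  pos 6: x in {0,1,2,4}, choose 1; 1->1 ok
  pos 7: y in {5}, choose 5; 1->5 ok
  pos 8: x in {0,1,2,4}, choose 2; 5->2 ok
  pos 9: x in {0,1,2,4}, choose 2; 2->2 ok
  pos 10: y in {5}, choose 5; 2->5 ok
  pos 11: x in {0,1,2,4}, choose 2; 5->2 ok
  pos 12: y in {5}, choose 5; 2->5 ok
  pos 13: x in {0,1,2,4}, choose 2; 5->2 ok
  pos 14: z in {3}, choose 3; 2->3 ok
  pos 15: x in {0,1,2,4}, choose 4; 3->4 ok
  pos 16: z in {3}, choose 3; 4->3 ok
  pos 17: x in {0,1,2,4}, choose 4; 3->4 ok
  pos 18: x in {0,1,2,4}, choose 1; 4->1 ok
  pos 19: y in {5}, choose 5; 1->5 ok
  pos 20: z in {3}, choose 3; 5->3 ok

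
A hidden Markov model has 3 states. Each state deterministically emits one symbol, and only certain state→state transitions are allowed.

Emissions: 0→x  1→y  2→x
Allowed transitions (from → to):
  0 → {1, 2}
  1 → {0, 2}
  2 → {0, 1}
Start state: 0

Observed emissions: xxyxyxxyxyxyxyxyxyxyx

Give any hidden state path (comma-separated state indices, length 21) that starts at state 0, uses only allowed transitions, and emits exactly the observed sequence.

0,2,1,0,1,2,0,1,0,1,2,1,0,1,0,1,0,1,0,1,0

  0: obs=x cand={0,2} pick 0 [start]
  1: obs=x cand={0,2} pick 2 [0->2 ok]
  2: obs=y cand={1} pick 1 [2->1 ok]
  3: obs=x cand={0,2} pick 0 [1->0 ok]
  4: obs=y cand={1} pick 1 [0->1 ok]
  5: obs=x cand={0,2} pick 2 [1->2 ok]
  6: obs=x cand={0,2} pick 0 [2->0 ok]
  7: obs=y cand={1} pick 1 [0->1 ok]
  8: obs=x cand={0,2} pick 0 [1->0 ok]
  9: obs=y cand={1} pick 1 [0->1 ok]
  10: obs=x cand={0,2} pick 2 [1->2 ok]
  11: obs=y cand={1} pick 1 [2->1 ok]
  12: obs=x cand={0,2} pick 0 [1->0 ok]
  13: obs=y cand={1} pick 1 [0->1 ok]
  14: obs=x cand={0,2} pick 0 [1->0 ok]
  15: obs=y cand={1} pick 1 [0->1 ok]
  16: obs=x cand={0,2} pick 0 [1->0 ok]
  17: obs=y cand={1} pick 1 [0->1 ok]
  18: obs=x cand={0,2} pick 0 [1->0 ok]
  19: obs=y cand={1} pick 1 [0->1 ok]
  20: obs=x cand={0,2} pick 0 [1->0 ok]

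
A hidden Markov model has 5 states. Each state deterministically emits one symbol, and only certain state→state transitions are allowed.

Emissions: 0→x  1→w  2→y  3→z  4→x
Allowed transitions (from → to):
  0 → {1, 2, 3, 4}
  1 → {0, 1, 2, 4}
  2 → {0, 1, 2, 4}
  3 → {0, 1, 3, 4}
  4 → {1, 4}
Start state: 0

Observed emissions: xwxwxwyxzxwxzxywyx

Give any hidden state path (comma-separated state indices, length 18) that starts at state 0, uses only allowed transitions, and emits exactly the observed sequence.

0,1,4,1,4,1,2,0,3,4,1,0,3,0,2,1,2,0

  t0 'x' -> {0,4}, take 0 (start)
  t1 'w' -> {1}, take 1 (0->1 ok)
  t2 'x' -> {0,4}, take 4 (1->4 ok)
  t3 'w' -> {1}, take 1 (4->1 ok)
  t4 'x' -> {0,4}, take 4 (1->4 ok)
  t5 'w' -> {1}, take 1 (4->1 ok)
  t6 'y' -> {2}, take 2 (1->2 ok)
  t7 'x' -> {0,4}, take 0 (2->0 ok)
  t8 'z' -> {3}, take 3 (0->3 ok)
  t9 'x' -> {0,4}, take 4 (3->4 ok)
  t10 'w' -> {1}, take 1 (4->1 ok)
  t11 'x' -> {0,4}, take 0 (1->0 ok)
  t12 'z' -> {3}, take 3 (0->3 ok)
  t13 'x' -> {0,4}, take 0 (3->0 ok)
  t14 'y' -> {2}, take 2 (0->2 ok)
  t15 'w' -> {1}, take 1 (2->1 ok)
  t16 'y' -> {2}, take 2 (1->2 ok)
  t17 'x' -> {0,4}, take 0 (2->0 ok)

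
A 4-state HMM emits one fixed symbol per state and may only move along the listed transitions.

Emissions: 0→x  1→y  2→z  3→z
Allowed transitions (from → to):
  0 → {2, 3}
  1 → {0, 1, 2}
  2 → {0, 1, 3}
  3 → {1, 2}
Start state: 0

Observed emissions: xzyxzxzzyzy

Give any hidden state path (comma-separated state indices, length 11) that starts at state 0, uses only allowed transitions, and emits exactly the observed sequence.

  [0] x  {0}  => 0  start
  [1] z  {2,3}  => 3  0->3 ok
  [2] y  {1}  => 1  3->1 ok
  [3] x  {0}  => 0  1->0 ok
  [4] z  {2,3}  => 2  0->2 ok
  [5] x  {0}  => 0  2->0 ok
  [6] z  {2,3}  => 3  0->3 ok
  [7] z  {2,3}  => 2  3->2 ok
  [8] y  {1}  => 1  2->1 ok
  [9] z  {2,3}  => 2  1->2 ok
  [10] y  {1}  => 1  2->1 ok

0,3,1,0,2,0,3,2,1,2,1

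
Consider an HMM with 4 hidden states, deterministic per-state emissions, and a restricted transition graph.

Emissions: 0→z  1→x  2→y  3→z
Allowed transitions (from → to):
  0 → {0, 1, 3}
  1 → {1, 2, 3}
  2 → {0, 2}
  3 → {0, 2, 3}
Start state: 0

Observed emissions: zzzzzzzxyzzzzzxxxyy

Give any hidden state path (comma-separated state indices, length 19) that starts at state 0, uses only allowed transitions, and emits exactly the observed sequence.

  0: obs=z cand={0,3} pick 0 [start]
  1: obs=z cand={0,3} pick 0 [0->0 ok]
  2: obs=z cand={0,3} pick 0 [0->0 ok]
  3: obs=z cand={0,3} pick 3 [0->3 ok]
  4: obs=z cand={0,3} pick 0 [3->0 ok]
  5: obs=z cand={0,3} pick 3 [0->3 ok]
  6: obs=z cand={0,3} pick 0 [3->0 ok]
  7: obs=x cand={1} pick 1 [0->1 ok]
  8: obs=y cand={2} pick 2 [1->2 ok]
  9: obs=z cand={0,3} pick 0 [2->0 ok]
  10: obs=z cand={0,3} pick 3 [0->3 ok]
  11: obs=z cand={0,3} pick 3 [3->3 ok]
  12: obs=z cand={0,3} pick 3 [3->3 ok]
  13: obs=z cand={0,3} pick 0 [3->0 ok]
  14: obs=x cand={1} pick 1 [0->1 ok]
  15: obs=x cand={1} pick 1 [1->1 ok]
  16: obs=x cand={1} pick 1 [1->1 ok]
  17: obs=y cand={2} pick 2 [1->2 ok]
  18: obs=y cand={2} pick 2 [2->2 ok]

0,0,0,3,0,3,0,1,2,0,3,3,3,0,1,1,1,2,2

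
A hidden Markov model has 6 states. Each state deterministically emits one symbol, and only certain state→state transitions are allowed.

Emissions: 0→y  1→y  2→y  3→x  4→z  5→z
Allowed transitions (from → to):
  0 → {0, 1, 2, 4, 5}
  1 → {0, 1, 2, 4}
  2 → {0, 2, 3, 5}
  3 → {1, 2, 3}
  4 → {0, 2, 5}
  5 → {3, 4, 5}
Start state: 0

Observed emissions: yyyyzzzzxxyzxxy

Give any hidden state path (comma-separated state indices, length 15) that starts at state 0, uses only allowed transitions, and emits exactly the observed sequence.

  t0 'y' -> {0,1,2}, take 0 (start)
  t1 'y' -> {0,1,2}, take 1 (0->1 ok)
  t2 'y' -> {0,1,2}, take 0 (1->0 ok)
  t3 'y' -> {0,1,2}, take 0 (0->0 ok)
  t4 'z' -> {4,5}, take 4 (0->4 ok)
  t5 'z' -> {4,5}, take 5 (4->5 ok)
  t6 'z' -> {4,5}, take 5 (5->5 ok)
  t7 'z' -> {4,5}, take 5 (5->5 ok)
  t8 'x' -> {3}, take 3 (5->3 ok)
  t9 'x' -> {3}, take 3 (3->3 ok)
  t10 'y' -> {0,1,2}, take 2 (3->2 ok)
  t11 'z' -> {4,5}, take 5 (2->5 ok)
  t12 'x' -> {3}, take 3 (5->3 ok)
  t13 'x' -> {3}, take 3 (3->3 ok)
  t14 'y' -> {0,1,2}, take 1 (3->1 ok)

0,1,0,0,4,5,5,5,3,3,2,5,3,3,1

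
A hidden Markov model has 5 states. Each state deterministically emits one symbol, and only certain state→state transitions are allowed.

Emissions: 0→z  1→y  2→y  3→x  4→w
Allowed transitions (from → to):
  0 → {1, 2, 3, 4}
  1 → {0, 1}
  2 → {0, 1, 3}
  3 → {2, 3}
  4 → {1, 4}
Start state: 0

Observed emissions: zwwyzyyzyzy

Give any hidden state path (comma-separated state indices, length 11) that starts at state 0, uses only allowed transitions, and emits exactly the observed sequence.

0,4,4,1,0,1,1,0,1,0,1

  pos 0: z in {0}, choose 0; start
  pos 1: w in {4}, choose 4; 0->4 ok
  pos 2: w in {4}, choose 4; 4->4 ok
  pos 3: y in {1,2}, choose 1; 4->1 ok
  pos 4: z in {0}, choose 0; 1->0 ok
  pos 5: y in {1,2}, choose 1; 0->1 ok
  pos 6: y in {1,2}, choose 1; 1->1 ok
  pos 7: z in {0}, choose 0; 1->0 ok
  pos 8: y in {1,2}, choose 1; 0->1 ok
  pos 9: z in {0}, choose 0; 1->0 ok
  pos 10: y in {1,2}, choose 1; 0->1 ok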